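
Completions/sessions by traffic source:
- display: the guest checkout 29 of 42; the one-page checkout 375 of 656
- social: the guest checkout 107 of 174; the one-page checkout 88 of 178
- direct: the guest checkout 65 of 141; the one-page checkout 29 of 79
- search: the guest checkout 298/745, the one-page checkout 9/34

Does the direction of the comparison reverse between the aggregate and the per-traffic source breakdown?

Display: the guest checkout 29/42 = 69.0%, the one-page checkout 375/656 = 57.2% → the guest checkout
Social: the guest checkout 107/174 = 61.5%, the one-page checkout 88/178 = 49.4% → the guest checkout
Direct: the guest checkout 65/141 = 46.1%, the one-page checkout 29/79 = 36.7% → the guest checkout
Search: the guest checkout 298/745 = 40.0%, the one-page checkout 9/34 = 26.5% → the guest checkout
Overall: the guest checkout 499/1102 = 45.3%, the one-page checkout 501/947 = 52.9% → the one-page checkout
The guest checkout wins each traffic group but the one-page checkout wins overall — the comparison reverses. The guest checkout's sessions skew toward search, which has a lower base rate.

Yes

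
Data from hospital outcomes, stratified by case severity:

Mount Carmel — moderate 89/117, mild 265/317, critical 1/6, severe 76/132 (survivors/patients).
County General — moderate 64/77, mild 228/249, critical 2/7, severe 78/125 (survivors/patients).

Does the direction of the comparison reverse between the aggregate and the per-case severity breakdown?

No

Moderate: Mount Carmel 89/117 = 76.1%, County General 64/77 = 83.1% → County General
Mild: Mount Carmel 265/317 = 83.6%, County General 228/249 = 91.6% → County General
Critical: Mount Carmel 1/6 = 16.7%, County General 2/7 = 28.6% → County General
Severe: Mount Carmel 76/132 = 57.6%, County General 78/125 = 62.4% → County General
Overall: Mount Carmel 431/572 = 75.3%, County General 372/458 = 81.2% → County General
County General wins overall and in every case group — no reversal.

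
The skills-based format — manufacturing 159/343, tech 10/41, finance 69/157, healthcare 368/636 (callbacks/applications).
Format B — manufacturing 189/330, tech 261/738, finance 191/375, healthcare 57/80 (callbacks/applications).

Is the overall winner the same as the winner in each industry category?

No

Manufacturing: the skills-based format 159/343 = 46.4%, Format B 189/330 = 57.3% → Format B
Tech: the skills-based format 10/41 = 24.4%, Format B 261/738 = 35.4% → Format B
Finance: the skills-based format 69/157 = 43.9%, Format B 191/375 = 50.9% → Format B
Healthcare: the skills-based format 368/636 = 57.9%, Format B 57/80 = 71.2% → Format B
Overall: the skills-based format 606/1177 = 51.5%, Format B 698/1523 = 45.8% → the skills-based format
Format B wins each industry group but the skills-based format wins overall — the comparison reverses. Format B's applications skew toward tech, which has a lower base rate.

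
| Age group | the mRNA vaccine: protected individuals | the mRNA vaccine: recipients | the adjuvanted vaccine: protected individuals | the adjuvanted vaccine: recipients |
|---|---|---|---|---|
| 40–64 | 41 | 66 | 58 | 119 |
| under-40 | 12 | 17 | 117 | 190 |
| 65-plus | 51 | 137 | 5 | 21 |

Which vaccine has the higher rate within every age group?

40–64: the mRNA vaccine 41/66 = 62.1%, the adjuvanted vaccine 58/119 = 48.7% → the mRNA vaccine
Under-40: the mRNA vaccine 12/17 = 70.6%, the adjuvanted vaccine 117/190 = 61.6% → the mRNA vaccine
65-plus: the mRNA vaccine 51/137 = 37.2%, the adjuvanted vaccine 5/21 = 23.8% → the mRNA vaccine
The mRNA vaccine has the higher rate in all 3 groups.

the mRNA vaccine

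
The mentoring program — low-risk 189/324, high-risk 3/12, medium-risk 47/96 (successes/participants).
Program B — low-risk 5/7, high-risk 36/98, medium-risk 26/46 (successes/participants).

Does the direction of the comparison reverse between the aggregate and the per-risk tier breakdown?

Low-risk: the mentoring program 189/324 = 58.3%, Program B 5/7 = 71.4% → Program B
High-risk: the mentoring program 3/12 = 25.0%, Program B 36/98 = 36.7% → Program B
Medium-risk: the mentoring program 47/96 = 49.0%, Program B 26/46 = 56.5% → Program B
Overall: the mentoring program 239/432 = 55.3%, Program B 67/151 = 44.4% → the mentoring program
Program B wins each risk group but the mentoring program wins overall — the comparison reverses. Program B's participants skew toward high-risk, which has a lower base rate.

Yes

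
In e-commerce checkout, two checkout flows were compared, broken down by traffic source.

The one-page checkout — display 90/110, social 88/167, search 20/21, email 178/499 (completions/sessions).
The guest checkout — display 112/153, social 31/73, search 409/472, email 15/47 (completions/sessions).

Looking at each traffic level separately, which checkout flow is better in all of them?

the one-page checkout

Display: the one-page checkout 90/110 = 81.8%, the guest checkout 112/153 = 73.2% → the one-page checkout
Social: the one-page checkout 88/167 = 52.7%, the guest checkout 31/73 = 42.5% → the one-page checkout
Search: the one-page checkout 20/21 = 95.2%, the guest checkout 409/472 = 86.7% → the one-page checkout
Email: the one-page checkout 178/499 = 35.7%, the guest checkout 15/47 = 31.9% → the one-page checkout
The one-page checkout has the higher rate in all 4 groups.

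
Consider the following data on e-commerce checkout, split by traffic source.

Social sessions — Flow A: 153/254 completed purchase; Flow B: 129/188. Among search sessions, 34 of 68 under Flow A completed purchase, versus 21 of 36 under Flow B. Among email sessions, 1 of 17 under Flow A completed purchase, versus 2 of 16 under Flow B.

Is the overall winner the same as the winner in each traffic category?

Yes

Social: Flow A 153/254 = 60.2%, Flow B 129/188 = 68.6% → Flow B
Search: Flow A 34/68 = 50.0%, Flow B 21/36 = 58.3% → Flow B
Email: Flow A 1/17 = 5.9%, Flow B 2/16 = 12.5% → Flow B
Overall: Flow A 188/339 = 55.5%, Flow B 152/240 = 63.3% → Flow B
Flow B wins overall and in every traffic group — no reversal.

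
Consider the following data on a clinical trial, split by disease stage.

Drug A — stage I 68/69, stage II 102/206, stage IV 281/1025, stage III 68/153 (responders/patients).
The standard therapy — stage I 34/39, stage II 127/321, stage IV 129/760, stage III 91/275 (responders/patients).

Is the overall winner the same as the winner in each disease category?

Yes

Stage I: Drug A 68/69 = 98.6%, the standard therapy 34/39 = 87.2% → Drug A
Stage II: Drug A 102/206 = 49.5%, the standard therapy 127/321 = 39.6% → Drug A
Stage IV: Drug A 281/1025 = 27.4%, the standard therapy 129/760 = 17.0% → Drug A
Stage III: Drug A 68/153 = 44.4%, the standard therapy 91/275 = 33.1% → Drug A
Overall: Drug A 519/1453 = 35.7%, the standard therapy 381/1395 = 27.3% → Drug A
Drug A wins overall and in every disease group — no reversal.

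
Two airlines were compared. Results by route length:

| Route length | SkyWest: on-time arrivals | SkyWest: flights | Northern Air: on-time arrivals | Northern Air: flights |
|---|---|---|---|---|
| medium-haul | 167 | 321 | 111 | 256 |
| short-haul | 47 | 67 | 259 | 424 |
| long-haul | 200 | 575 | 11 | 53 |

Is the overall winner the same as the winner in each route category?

Medium-haul: SkyWest 167/321 = 52.0%, Northern Air 111/256 = 43.4% → SkyWest
Short-haul: SkyWest 47/67 = 70.1%, Northern Air 259/424 = 61.1% → SkyWest
Long-haul: SkyWest 200/575 = 34.8%, Northern Air 11/53 = 20.8% → SkyWest
Overall: SkyWest 414/963 = 43.0%, Northern Air 381/733 = 52.0% → Northern Air
SkyWest wins each route group but Northern Air wins overall — the comparison reverses. SkyWest's flights skew toward long-haul, which has a lower base rate.

No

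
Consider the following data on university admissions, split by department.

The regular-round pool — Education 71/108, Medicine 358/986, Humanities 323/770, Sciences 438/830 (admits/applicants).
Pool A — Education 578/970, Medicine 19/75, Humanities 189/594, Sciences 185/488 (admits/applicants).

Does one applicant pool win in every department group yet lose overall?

Education: the regular-round pool 71/108 = 65.7%, Pool A 578/970 = 59.6% → the regular-round pool
Medicine: the regular-round pool 358/986 = 36.3%, Pool A 19/75 = 25.3% → the regular-round pool
Humanities: the regular-round pool 323/770 = 41.9%, Pool A 189/594 = 31.8% → the regular-round pool
Sciences: the regular-round pool 438/830 = 52.8%, Pool A 185/488 = 37.9% → the regular-round pool
Overall: the regular-round pool 1190/2694 = 44.2%, Pool A 971/2127 = 45.7% → Pool A
The regular-round pool wins each department group but Pool A wins overall — the comparison reverses. The regular-round pool's applicants skew toward Medicine, which has a lower base rate.

Yes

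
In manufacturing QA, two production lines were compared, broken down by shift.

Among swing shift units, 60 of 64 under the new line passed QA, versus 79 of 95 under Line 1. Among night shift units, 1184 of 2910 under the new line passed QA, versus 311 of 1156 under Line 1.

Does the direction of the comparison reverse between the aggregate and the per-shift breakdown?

No

Swing shift: the new line 60/64 = 93.8%, Line 1 79/95 = 83.2% → the new line
Night shift: the new line 1184/2910 = 40.7%, Line 1 311/1156 = 26.9% → the new line
Overall: the new line 1244/2974 = 41.8%, Line 1 390/1251 = 31.2% → the new line
The new line wins overall and in every shift group — no reversal.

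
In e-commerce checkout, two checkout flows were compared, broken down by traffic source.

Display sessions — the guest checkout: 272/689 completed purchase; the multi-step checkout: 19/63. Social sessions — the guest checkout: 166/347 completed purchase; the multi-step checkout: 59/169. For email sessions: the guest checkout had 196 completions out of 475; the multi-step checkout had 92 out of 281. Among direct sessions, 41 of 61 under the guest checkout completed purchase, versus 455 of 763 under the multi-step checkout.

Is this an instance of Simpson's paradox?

Yes

Display: the guest checkout 272/689 = 39.5%, the multi-step checkout 19/63 = 30.2% → the guest checkout
Social: the guest checkout 166/347 = 47.8%, the multi-step checkout 59/169 = 34.9% → the guest checkout
Email: the guest checkout 196/475 = 41.3%, the multi-step checkout 92/281 = 32.7% → the guest checkout
Direct: the guest checkout 41/61 = 67.2%, the multi-step checkout 455/763 = 59.6% → the guest checkout
Overall: the guest checkout 675/1572 = 42.9%, the multi-step checkout 625/1276 = 49.0% → the multi-step checkout
The guest checkout wins each traffic group but the multi-step checkout wins overall — the comparison reverses. The guest checkout's sessions skew toward display, which has a lower base rate.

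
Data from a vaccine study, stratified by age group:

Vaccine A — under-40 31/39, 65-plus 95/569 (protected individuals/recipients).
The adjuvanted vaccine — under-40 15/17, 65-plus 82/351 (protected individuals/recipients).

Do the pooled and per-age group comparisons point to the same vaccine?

Under-40: Vaccine A 31/39 = 79.5%, the adjuvanted vaccine 15/17 = 88.2% → the adjuvanted vaccine
65-plus: Vaccine A 95/569 = 16.7%, the adjuvanted vaccine 82/351 = 23.4% → the adjuvanted vaccine
Overall: Vaccine A 126/608 = 20.7%, the adjuvanted vaccine 97/368 = 26.4% → the adjuvanted vaccine
The adjuvanted vaccine wins overall and in every age group — no reversal.

Yes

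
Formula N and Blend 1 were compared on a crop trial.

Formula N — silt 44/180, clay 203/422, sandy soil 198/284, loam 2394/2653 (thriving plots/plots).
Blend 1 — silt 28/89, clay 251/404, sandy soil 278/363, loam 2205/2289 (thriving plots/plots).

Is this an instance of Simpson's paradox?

Silt: Formula N 44/180 = 24.4%, Blend 1 28/89 = 31.5% → Blend 1
Clay: Formula N 203/422 = 48.1%, Blend 1 251/404 = 62.1% → Blend 1
Sandy soil: Formula N 198/284 = 69.7%, Blend 1 278/363 = 76.6% → Blend 1
Loam: Formula N 2394/2653 = 90.2%, Blend 1 2205/2289 = 96.3% → Blend 1
Overall: Formula N 2839/3539 = 80.2%, Blend 1 2762/3145 = 87.8% → Blend 1
Blend 1 wins overall and in every soil group — no reversal.

No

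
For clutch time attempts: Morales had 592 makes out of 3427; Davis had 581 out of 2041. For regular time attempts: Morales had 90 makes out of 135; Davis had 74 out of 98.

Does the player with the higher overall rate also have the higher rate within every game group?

Clutch time: Morales 592/3427 = 17.3%, Davis 581/2041 = 28.5% → Davis
Regular time: Morales 90/135 = 66.7%, Davis 74/98 = 75.5% → Davis
Overall: Morales 682/3562 = 19.1%, Davis 655/2139 = 30.6% → Davis
Davis wins overall and in every game group — no reversal.

Yes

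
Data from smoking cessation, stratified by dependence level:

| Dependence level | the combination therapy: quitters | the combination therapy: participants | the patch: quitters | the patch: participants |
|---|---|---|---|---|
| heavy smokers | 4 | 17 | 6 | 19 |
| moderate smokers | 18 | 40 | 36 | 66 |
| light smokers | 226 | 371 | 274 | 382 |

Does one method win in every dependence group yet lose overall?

Heavy smokers: the combination therapy 4/17 = 23.5%, the patch 6/19 = 31.6% → the patch
Moderate smokers: the combination therapy 18/40 = 45.0%, the patch 36/66 = 54.5% → the patch
Light smokers: the combination therapy 226/371 = 60.9%, the patch 274/382 = 71.7% → the patch
Overall: the combination therapy 248/428 = 57.9%, the patch 316/467 = 67.7% → the patch
The patch wins overall and in every dependence group — no reversal.

No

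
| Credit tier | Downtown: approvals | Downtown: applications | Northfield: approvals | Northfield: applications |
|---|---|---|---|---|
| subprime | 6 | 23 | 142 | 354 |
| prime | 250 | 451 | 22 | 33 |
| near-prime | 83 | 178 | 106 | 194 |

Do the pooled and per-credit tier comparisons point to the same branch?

No

Subprime: Downtown 6/23 = 26.1%, Northfield 142/354 = 40.1% → Northfield
Prime: Downtown 250/451 = 55.4%, Northfield 22/33 = 66.7% → Northfield
Near-prime: Downtown 83/178 = 46.6%, Northfield 106/194 = 54.6% → Northfield
Overall: Downtown 339/652 = 52.0%, Northfield 270/581 = 46.5% → Downtown
Northfield wins each credit group but Downtown wins overall — the comparison reverses. Northfield's applications skew toward subprime, which has a lower base rate.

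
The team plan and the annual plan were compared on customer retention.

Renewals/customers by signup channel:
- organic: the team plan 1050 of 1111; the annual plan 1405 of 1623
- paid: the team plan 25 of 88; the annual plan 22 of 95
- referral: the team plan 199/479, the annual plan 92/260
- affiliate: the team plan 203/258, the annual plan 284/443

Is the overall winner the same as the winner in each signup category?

Yes

Organic: the team plan 1050/1111 = 94.5%, the annual plan 1405/1623 = 86.6% → the team plan
Paid: the team plan 25/88 = 28.4%, the annual plan 22/95 = 23.2% → the team plan
Referral: the team plan 199/479 = 41.5%, the annual plan 92/260 = 35.4% → the team plan
Affiliate: the team plan 203/258 = 78.7%, the annual plan 284/443 = 64.1% → the team plan
Overall: the team plan 1477/1936 = 76.3%, the annual plan 1803/2421 = 74.5% → the team plan
The team plan wins overall and in every signup group — no reversal.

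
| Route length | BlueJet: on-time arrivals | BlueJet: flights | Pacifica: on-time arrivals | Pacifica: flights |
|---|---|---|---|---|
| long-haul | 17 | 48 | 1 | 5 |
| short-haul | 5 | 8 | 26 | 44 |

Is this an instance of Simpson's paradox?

Yes

Long-haul: BlueJet 17/48 = 35.4%, Pacifica 1/5 = 20.0% → BlueJet
Short-haul: BlueJet 5/8 = 62.5%, Pacifica 26/44 = 59.1% → BlueJet
Overall: BlueJet 22/56 = 39.3%, Pacifica 27/49 = 55.1% → Pacifica
BlueJet wins each route group but Pacifica wins overall — the comparison reverses. BlueJet's flights skew toward long-haul, which has a lower base rate.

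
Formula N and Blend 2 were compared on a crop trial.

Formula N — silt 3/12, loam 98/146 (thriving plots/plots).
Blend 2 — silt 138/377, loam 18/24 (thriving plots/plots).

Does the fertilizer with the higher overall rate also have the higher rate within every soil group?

No

Silt: Formula N 3/12 = 25.0%, Blend 2 138/377 = 36.6% → Blend 2
Loam: Formula N 98/146 = 67.1%, Blend 2 18/24 = 75.0% → Blend 2
Overall: Formula N 101/158 = 63.9%, Blend 2 156/401 = 38.9% → Formula N
Blend 2 wins each soil group but Formula N wins overall — the comparison reverses. Blend 2's plots skew toward silt, which has a lower base rate.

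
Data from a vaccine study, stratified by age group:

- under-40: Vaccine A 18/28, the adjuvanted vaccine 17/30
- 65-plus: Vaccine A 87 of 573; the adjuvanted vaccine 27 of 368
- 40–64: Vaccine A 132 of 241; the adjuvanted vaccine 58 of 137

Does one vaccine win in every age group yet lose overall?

No

Under-40: Vaccine A 18/28 = 64.3%, the adjuvanted vaccine 17/30 = 56.7% → Vaccine A
65-plus: Vaccine A 87/573 = 15.2%, the adjuvanted vaccine 27/368 = 7.3% → Vaccine A
40–64: Vaccine A 132/241 = 54.8%, the adjuvanted vaccine 58/137 = 42.3% → Vaccine A
Overall: Vaccine A 237/842 = 28.1%, the adjuvanted vaccine 102/535 = 19.1% → Vaccine A
Vaccine A wins overall and in every age group — no reversal.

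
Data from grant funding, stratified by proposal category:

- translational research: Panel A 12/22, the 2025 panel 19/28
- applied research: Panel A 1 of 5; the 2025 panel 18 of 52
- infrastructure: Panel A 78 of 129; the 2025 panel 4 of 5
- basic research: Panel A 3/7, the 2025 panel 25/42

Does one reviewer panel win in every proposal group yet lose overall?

Translational research: Panel A 12/22 = 54.5%, the 2025 panel 19/28 = 67.9% → the 2025 panel
Applied research: Panel A 1/5 = 20.0%, the 2025 panel 18/52 = 34.6% → the 2025 panel
Infrastructure: Panel A 78/129 = 60.5%, the 2025 panel 4/5 = 80.0% → the 2025 panel
Basic research: Panel A 3/7 = 42.9%, the 2025 panel 25/42 = 59.5% → the 2025 panel
Overall: Panel A 94/163 = 57.7%, the 2025 panel 66/127 = 52.0% → Panel A
The 2025 panel wins each proposal group but Panel A wins overall — the comparison reverses. The 2025 panel's proposals skew toward applied research, which has a lower base rate.

Yes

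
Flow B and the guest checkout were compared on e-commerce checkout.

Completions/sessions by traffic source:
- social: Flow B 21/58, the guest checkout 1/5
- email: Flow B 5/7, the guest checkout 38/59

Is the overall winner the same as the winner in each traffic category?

No

Social: Flow B 21/58 = 36.2%, the guest checkout 1/5 = 20.0% → Flow B
Email: Flow B 5/7 = 71.4%, the guest checkout 38/59 = 64.4% → Flow B
Overall: Flow B 26/65 = 40.0%, the guest checkout 39/64 = 60.9% → the guest checkout
Flow B wins each traffic group but the guest checkout wins overall — the comparison reverses. Flow B's sessions skew toward social, which has a lower base rate.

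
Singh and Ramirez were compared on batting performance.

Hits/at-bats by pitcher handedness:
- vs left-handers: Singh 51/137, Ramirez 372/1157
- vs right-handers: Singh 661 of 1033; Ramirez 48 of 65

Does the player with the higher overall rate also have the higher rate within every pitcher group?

Vs left-handers: Singh 51/137 = 37.2%, Ramirez 372/1157 = 32.2% → Singh
Vs right-handers: Singh 661/1033 = 64.0%, Ramirez 48/65 = 73.8% → Ramirez
Overall: Singh 712/1170 = 60.9%, Ramirez 420/1222 = 34.4% → Singh
Neither sweeps: Singh wins 1 of 2 groups, Ramirez wins 1. Singh wins overall but not every group — no Simpson reversal.

No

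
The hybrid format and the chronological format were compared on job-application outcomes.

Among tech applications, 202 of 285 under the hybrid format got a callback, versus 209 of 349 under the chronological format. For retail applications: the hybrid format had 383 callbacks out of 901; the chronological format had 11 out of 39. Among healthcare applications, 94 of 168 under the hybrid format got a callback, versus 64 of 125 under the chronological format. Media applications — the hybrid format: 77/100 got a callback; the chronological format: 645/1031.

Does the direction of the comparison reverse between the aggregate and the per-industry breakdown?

Tech: the hybrid format 202/285 = 70.9%, the chronological format 209/349 = 59.9% → the hybrid format
Retail: the hybrid format 383/901 = 42.5%, the chronological format 11/39 = 28.2% → the hybrid format
Healthcare: the hybrid format 94/168 = 56.0%, the chronological format 64/125 = 51.2% → the hybrid format
Media: the hybrid format 77/100 = 77.0%, the chronological format 645/1031 = 62.6% → the hybrid format
Overall: the hybrid format 756/1454 = 52.0%, the chronological format 929/1544 = 60.2% → the chronological format
The hybrid format wins each industry group but the chronological format wins overall — the comparison reverses. The hybrid format's applications skew toward retail, which has a lower base rate.

Yes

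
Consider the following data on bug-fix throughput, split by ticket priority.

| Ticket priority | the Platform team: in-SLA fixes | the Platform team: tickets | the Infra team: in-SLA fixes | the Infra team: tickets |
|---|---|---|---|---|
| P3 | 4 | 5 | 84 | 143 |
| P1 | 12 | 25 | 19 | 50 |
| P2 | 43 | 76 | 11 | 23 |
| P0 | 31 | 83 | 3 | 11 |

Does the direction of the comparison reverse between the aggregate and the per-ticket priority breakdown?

Yes

P3: the Platform team 4/5 = 80.0%, the Infra team 84/143 = 58.7% → the Platform team
P1: the Platform team 12/25 = 48.0%, the Infra team 19/50 = 38.0% → the Platform team
P2: the Platform team 43/76 = 56.6%, the Infra team 11/23 = 47.8% → the Platform team
P0: the Platform team 31/83 = 37.3%, the Infra team 3/11 = 27.3% → the Platform team
Overall: the Platform team 90/189 = 47.6%, the Infra team 117/227 = 51.5% → the Infra team
The Platform team wins each ticket group but the Infra team wins overall — the comparison reverses. The Platform team's tickets skew toward P0, which has a lower base rate.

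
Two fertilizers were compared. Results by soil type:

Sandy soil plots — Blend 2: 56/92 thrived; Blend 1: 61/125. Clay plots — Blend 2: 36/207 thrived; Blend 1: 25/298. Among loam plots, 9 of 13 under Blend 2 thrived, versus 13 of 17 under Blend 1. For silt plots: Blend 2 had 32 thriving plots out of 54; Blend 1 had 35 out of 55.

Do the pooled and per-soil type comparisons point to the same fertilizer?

No

Sandy soil: Blend 2 56/92 = 60.9%, Blend 1 61/125 = 48.8% → Blend 2
Clay: Blend 2 36/207 = 17.4%, Blend 1 25/298 = 8.4% → Blend 2
Loam: Blend 2 9/13 = 69.2%, Blend 1 13/17 = 76.5% → Blend 1
Silt: Blend 2 32/54 = 59.3%, Blend 1 35/55 = 63.6% → Blend 1
Overall: Blend 2 133/366 = 36.3%, Blend 1 134/495 = 27.1% → Blend 2
Neither sweeps: Blend 2 wins 2 of 4 groups, Blend 1 wins 2. Blend 2 wins overall but not every group — no Simpson reversal.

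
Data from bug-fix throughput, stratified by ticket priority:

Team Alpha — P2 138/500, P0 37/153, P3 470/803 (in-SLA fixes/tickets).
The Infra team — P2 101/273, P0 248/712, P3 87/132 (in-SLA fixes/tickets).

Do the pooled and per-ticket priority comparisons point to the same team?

No

P2: Team Alpha 138/500 = 27.6%, the Infra team 101/273 = 37.0% → the Infra team
P0: Team Alpha 37/153 = 24.2%, the Infra team 248/712 = 34.8% → the Infra team
P3: Team Alpha 470/803 = 58.5%, the Infra team 87/132 = 65.9% → the Infra team
Overall: Team Alpha 645/1456 = 44.3%, the Infra team 436/1117 = 39.0% → Team Alpha
The Infra team wins each ticket group but Team Alpha wins overall — the comparison reverses. The Infra team's tickets skew toward P0, which has a lower base rate.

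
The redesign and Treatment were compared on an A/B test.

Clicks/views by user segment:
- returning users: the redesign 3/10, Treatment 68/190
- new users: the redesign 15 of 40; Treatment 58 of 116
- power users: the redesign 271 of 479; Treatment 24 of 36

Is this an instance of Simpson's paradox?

Yes

Returning users: the redesign 3/10 = 30.0%, Treatment 68/190 = 35.8% → Treatment
New users: the redesign 15/40 = 37.5%, Treatment 58/116 = 50.0% → Treatment
Power users: the redesign 271/479 = 56.6%, Treatment 24/36 = 66.7% → Treatment
Overall: the redesign 289/529 = 54.6%, Treatment 150/342 = 43.9% → the redesign
Treatment wins each user group but the redesign wins overall — the comparison reverses. Treatment's views skew toward returning users, which has a lower base rate.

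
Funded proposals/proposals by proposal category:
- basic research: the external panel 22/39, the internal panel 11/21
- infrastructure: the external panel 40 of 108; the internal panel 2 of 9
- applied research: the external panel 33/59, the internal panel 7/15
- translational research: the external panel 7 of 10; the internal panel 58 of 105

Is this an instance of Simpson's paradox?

Basic research: the external panel 22/39 = 56.4%, the internal panel 11/21 = 52.4% → the external panel
Infrastructure: the external panel 40/108 = 37.0%, the internal panel 2/9 = 22.2% → the external panel
Applied research: the external panel 33/59 = 55.9%, the internal panel 7/15 = 46.7% → the external panel
Translational research: the external panel 7/10 = 70.0%, the internal panel 58/105 = 55.2% → the external panel
Overall: the external panel 102/216 = 47.2%, the internal panel 78/150 = 52.0% → the internal panel
The external panel wins each proposal group but the internal panel wins overall — the comparison reverses. The external panel's proposals skew toward infrastructure, which has a lower base rate.

Yes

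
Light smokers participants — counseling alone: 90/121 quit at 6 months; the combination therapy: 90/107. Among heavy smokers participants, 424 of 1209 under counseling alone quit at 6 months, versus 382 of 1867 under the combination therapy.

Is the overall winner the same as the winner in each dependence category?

No

Light smokers: counseling alone 90/121 = 74.4%, the combination therapy 90/107 = 84.1% → the combination therapy
Heavy smokers: counseling alone 424/1209 = 35.1%, the combination therapy 382/1867 = 20.5% → counseling alone
Overall: counseling alone 514/1330 = 38.6%, the combination therapy 472/1974 = 23.9% → counseling alone
Neither sweeps: counseling alone wins 1 of 2 groups, the combination therapy wins 1. Counseling alone wins overall but not every group — no Simpson reversal.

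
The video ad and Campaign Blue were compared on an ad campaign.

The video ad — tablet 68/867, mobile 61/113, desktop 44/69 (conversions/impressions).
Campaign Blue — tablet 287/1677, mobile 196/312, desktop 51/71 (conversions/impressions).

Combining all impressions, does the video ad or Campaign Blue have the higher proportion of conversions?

Tablet: the video ad 68/867 = 7.8%, Campaign Blue 287/1677 = 17.1% → Campaign Blue
Mobile: the video ad 61/113 = 54.0%, Campaign Blue 196/312 = 62.8% → Campaign Blue
Desktop: the video ad 44/69 = 63.8%, Campaign Blue 51/71 = 71.8% → Campaign Blue
Overall: the video ad 173/1049 = 16.5%, Campaign Blue 534/2060 = 25.9% → Campaign Blue

Campaign Blue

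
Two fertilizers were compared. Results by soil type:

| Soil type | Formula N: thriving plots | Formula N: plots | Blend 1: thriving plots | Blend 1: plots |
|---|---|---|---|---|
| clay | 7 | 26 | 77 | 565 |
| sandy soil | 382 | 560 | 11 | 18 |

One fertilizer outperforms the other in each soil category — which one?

Clay: Formula N 7/26 = 26.9%, Blend 1 77/565 = 13.6% → Formula N
Sandy soil: Formula N 382/560 = 68.2%, Blend 1 11/18 = 61.1% → Formula N
Formula N has the higher rate in both groups.

Formula N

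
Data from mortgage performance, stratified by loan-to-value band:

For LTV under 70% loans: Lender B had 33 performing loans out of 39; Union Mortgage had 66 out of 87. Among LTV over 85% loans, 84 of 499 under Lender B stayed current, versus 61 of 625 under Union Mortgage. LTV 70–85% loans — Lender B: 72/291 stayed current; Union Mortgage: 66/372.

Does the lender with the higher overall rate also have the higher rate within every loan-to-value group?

LTV under 70%: Lender B 33/39 = 84.6%, Union Mortgage 66/87 = 75.9% → Lender B
LTV over 85%: Lender B 84/499 = 16.8%, Union Mortgage 61/625 = 9.8% → Lender B
LTV 70–85%: Lender B 72/291 = 24.7%, Union Mortgage 66/372 = 17.7% → Lender B
Overall: Lender B 189/829 = 22.8%, Union Mortgage 193/1084 = 17.8% → Lender B
Lender B wins overall and in every loan-to-value group — no reversal.

Yes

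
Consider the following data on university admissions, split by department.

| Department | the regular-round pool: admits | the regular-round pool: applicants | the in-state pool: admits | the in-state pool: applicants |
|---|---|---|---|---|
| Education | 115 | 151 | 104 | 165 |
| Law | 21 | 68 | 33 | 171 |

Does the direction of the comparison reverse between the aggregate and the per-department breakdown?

Education: the regular-round pool 115/151 = 76.2%, the in-state pool 104/165 = 63.0% → the regular-round pool
Law: the regular-round pool 21/68 = 30.9%, the in-state pool 33/171 = 19.3% → the regular-round pool
Overall: the regular-round pool 136/219 = 62.1%, the in-state pool 137/336 = 40.8% → the regular-round pool
The regular-round pool wins overall and in every department group — no reversal.

No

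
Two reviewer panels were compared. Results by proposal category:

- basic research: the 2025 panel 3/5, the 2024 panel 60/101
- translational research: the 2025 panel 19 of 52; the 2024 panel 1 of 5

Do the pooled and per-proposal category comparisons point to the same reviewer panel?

Basic research: the 2025 panel 3/5 = 60.0%, the 2024 panel 60/101 = 59.4% → the 2025 panel
Translational research: the 2025 panel 19/52 = 36.5%, the 2024 panel 1/5 = 20.0% → the 2025 panel
Overall: the 2025 panel 22/57 = 38.6%, the 2024 panel 61/106 = 57.5% → the 2024 panel
The 2025 panel wins each proposal group but the 2024 panel wins overall — the comparison reverses. The 2025 panel's proposals skew toward translational research, which has a lower base rate.

No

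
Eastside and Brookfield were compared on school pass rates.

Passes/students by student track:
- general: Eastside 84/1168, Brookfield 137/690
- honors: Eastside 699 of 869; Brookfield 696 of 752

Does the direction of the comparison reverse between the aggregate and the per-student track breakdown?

No

General: Eastside 84/1168 = 7.2%, Brookfield 137/690 = 19.9% → Brookfield
Honors: Eastside 699/869 = 80.4%, Brookfield 696/752 = 92.6% → Brookfield
Overall: Eastside 783/2037 = 38.4%, Brookfield 833/1442 = 57.8% → Brookfield
Brookfield wins overall and in every student group — no reversal.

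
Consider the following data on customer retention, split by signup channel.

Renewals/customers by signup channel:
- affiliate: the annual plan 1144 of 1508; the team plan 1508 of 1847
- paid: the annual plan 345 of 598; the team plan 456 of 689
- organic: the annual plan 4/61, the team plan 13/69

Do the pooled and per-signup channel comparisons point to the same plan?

Yes

Affiliate: the annual plan 1144/1508 = 75.9%, the team plan 1508/1847 = 81.6% → the team plan
Paid: the annual plan 345/598 = 57.7%, the team plan 456/689 = 66.2% → the team plan
Organic: the annual plan 4/61 = 6.6%, the team plan 13/69 = 18.8% → the team plan
Overall: the annual plan 1493/2167 = 68.9%, the team plan 1977/2605 = 75.9% → the team plan
The team plan wins overall and in every signup group — no reversal.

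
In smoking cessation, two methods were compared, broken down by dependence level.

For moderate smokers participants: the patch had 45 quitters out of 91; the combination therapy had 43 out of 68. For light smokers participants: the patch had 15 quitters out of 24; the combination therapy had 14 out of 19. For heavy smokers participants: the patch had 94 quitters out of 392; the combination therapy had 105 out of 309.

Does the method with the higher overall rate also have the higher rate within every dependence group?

Yes

Moderate smokers: the patch 45/91 = 49.5%, the combination therapy 43/68 = 63.2% → the combination therapy
Light smokers: the patch 15/24 = 62.5%, the combination therapy 14/19 = 73.7% → the combination therapy
Heavy smokers: the patch 94/392 = 24.0%, the combination therapy 105/309 = 34.0% → the combination therapy
Overall: the patch 154/507 = 30.4%, the combination therapy 162/396 = 40.9% → the combination therapy
The combination therapy wins overall and in every dependence group — no reversal.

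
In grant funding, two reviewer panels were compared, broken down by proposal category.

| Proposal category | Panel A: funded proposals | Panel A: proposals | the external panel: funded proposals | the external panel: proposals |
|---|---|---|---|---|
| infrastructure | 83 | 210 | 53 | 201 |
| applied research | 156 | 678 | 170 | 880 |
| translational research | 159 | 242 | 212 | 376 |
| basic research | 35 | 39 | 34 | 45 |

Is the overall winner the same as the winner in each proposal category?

Yes

Infrastructure: Panel A 83/210 = 39.5%, the external panel 53/201 = 26.4% → Panel A
Applied research: Panel A 156/678 = 23.0%, the external panel 170/880 = 19.3% → Panel A
Translational research: Panel A 159/242 = 65.7%, the external panel 212/376 = 56.4% → Panel A
Basic research: Panel A 35/39 = 89.7%, the external panel 34/45 = 75.6% → Panel A
Overall: Panel A 433/1169 = 37.0%, the external panel 469/1502 = 31.2% → Panel A
Panel A wins overall and in every proposal group — no reversal.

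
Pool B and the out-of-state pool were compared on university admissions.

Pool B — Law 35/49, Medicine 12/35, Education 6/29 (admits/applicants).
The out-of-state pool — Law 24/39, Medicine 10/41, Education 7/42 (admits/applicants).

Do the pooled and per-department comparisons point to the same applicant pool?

Law: Pool B 35/49 = 71.4%, the out-of-state pool 24/39 = 61.5% → Pool B
Medicine: Pool B 12/35 = 34.3%, the out-of-state pool 10/41 = 24.4% → Pool B
Education: Pool B 6/29 = 20.7%, the out-of-state pool 7/42 = 16.7% → Pool B
Overall: Pool B 53/113 = 46.9%, the out-of-state pool 41/122 = 33.6% → Pool B
Pool B wins overall and in every department group — no reversal.

Yes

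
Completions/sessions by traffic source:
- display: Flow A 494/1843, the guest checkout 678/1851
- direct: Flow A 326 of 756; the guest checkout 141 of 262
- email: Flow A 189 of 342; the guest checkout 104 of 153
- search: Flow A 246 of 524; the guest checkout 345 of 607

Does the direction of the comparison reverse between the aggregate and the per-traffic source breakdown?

Display: Flow A 494/1843 = 26.8%, the guest checkout 678/1851 = 36.6% → the guest checkout
Direct: Flow A 326/756 = 43.1%, the guest checkout 141/262 = 53.8% → the guest checkout
Email: Flow A 189/342 = 55.3%, the guest checkout 104/153 = 68.0% → the guest checkout
Search: Flow A 246/524 = 46.9%, the guest checkout 345/607 = 56.8% → the guest checkout
Overall: Flow A 1255/3465 = 36.2%, the guest checkout 1268/2873 = 44.1% → the guest checkout
The guest checkout wins overall and in every traffic group — no reversal.

No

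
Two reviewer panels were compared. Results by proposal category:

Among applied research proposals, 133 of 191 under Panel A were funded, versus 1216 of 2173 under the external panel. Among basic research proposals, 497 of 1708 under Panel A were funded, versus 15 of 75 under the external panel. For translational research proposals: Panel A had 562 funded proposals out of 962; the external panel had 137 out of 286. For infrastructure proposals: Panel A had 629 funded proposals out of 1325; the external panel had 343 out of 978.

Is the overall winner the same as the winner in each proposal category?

Applied research: Panel A 133/191 = 69.6%, the external panel 1216/2173 = 56.0% → Panel A
Basic research: Panel A 497/1708 = 29.1%, the external panel 15/75 = 20.0% → Panel A
Translational research: Panel A 562/962 = 58.4%, the external panel 137/286 = 47.9% → Panel A
Infrastructure: Panel A 629/1325 = 47.5%, the external panel 343/978 = 35.1% → Panel A
Overall: Panel A 1821/4186 = 43.5%, the external panel 1711/3512 = 48.7% → the external panel
Panel A wins each proposal group but the external panel wins overall — the comparison reverses. Panel A's proposals skew toward basic research, which has a lower base rate.

No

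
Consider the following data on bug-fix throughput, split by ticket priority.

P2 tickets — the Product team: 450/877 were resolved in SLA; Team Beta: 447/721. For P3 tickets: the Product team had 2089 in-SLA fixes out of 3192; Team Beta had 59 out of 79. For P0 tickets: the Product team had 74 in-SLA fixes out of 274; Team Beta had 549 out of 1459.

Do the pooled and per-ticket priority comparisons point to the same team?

No

P2: the Product team 450/877 = 51.3%, Team Beta 447/721 = 62.0% → Team Beta
P3: the Product team 2089/3192 = 65.4%, Team Beta 59/79 = 74.7% → Team Beta
P0: the Product team 74/274 = 27.0%, Team Beta 549/1459 = 37.6% → Team Beta
Overall: the Product team 2613/4343 = 60.2%, Team Beta 1055/2259 = 46.7% → the Product team
Team Beta wins each ticket group but the Product team wins overall — the comparison reverses. Team Beta's tickets skew toward P0, which has a lower base rate.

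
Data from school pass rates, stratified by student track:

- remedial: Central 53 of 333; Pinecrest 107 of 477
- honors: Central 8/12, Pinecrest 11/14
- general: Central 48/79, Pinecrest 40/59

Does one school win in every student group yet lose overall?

Remedial: Central 53/333 = 15.9%, Pinecrest 107/477 = 22.4% → Pinecrest
Honors: Central 8/12 = 66.7%, Pinecrest 11/14 = 78.6% → Pinecrest
General: Central 48/79 = 60.8%, Pinecrest 40/59 = 67.8% → Pinecrest
Overall: Central 109/424 = 25.7%, Pinecrest 158/550 = 28.7% → Pinecrest
Pinecrest wins overall and in every student group — no reversal.

No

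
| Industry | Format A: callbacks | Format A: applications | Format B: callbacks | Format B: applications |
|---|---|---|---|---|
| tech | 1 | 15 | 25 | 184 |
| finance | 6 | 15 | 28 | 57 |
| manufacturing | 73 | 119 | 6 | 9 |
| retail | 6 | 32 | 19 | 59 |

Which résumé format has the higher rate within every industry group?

Format B

Tech: Format A 1/15 = 6.7%, Format B 25/184 = 13.6% → Format B
Finance: Format A 6/15 = 40.0%, Format B 28/57 = 49.1% → Format B
Manufacturing: Format A 73/119 = 61.3%, Format B 6/9 = 66.7% → Format B
Retail: Format A 6/32 = 18.8%, Format B 19/59 = 32.2% → Format B
Format B has the higher rate in all 4 groups.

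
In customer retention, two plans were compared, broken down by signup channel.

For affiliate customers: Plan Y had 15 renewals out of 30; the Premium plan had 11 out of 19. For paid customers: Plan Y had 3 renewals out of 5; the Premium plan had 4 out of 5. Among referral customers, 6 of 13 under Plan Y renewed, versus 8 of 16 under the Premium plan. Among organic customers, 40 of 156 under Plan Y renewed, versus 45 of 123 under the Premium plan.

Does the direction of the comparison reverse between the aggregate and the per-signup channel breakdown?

Affiliate: Plan Y 15/30 = 50.0%, the Premium plan 11/19 = 57.9% → the Premium plan
Paid: Plan Y 3/5 = 60.0%, the Premium plan 4/5 = 80.0% → the Premium plan
Referral: Plan Y 6/13 = 46.2%, the Premium plan 8/16 = 50.0% → the Premium plan
Organic: Plan Y 40/156 = 25.6%, the Premium plan 45/123 = 36.6% → the Premium plan
Overall: Plan Y 64/204 = 31.4%, the Premium plan 68/163 = 41.7% → the Premium plan
The Premium plan wins overall and in every signup group — no reversal.

No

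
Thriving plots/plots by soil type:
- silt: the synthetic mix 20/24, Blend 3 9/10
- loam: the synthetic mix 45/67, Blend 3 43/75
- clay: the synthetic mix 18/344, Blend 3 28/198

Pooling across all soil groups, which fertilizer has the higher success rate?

Blend 3

Silt: the synthetic mix 20/24 = 83.3%, Blend 3 9/10 = 90.0% → Blend 3
Loam: the synthetic mix 45/67 = 67.2%, Blend 3 43/75 = 57.3% → the synthetic mix
Clay: the synthetic mix 18/344 = 5.2%, Blend 3 28/198 = 14.1% → Blend 3
Overall: the synthetic mix 83/435 = 19.1%, Blend 3 80/283 = 28.3% → Blend 3
(Neither sweeps every soil group, but Blend 3 has the higher pooled rate.)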